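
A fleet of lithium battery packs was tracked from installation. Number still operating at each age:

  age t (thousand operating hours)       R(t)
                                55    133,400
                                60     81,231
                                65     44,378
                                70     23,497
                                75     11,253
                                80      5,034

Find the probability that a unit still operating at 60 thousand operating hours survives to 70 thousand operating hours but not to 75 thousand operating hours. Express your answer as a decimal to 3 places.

This is the probability of reaching 70 but not 75, conditional on being operational at 60: (R(70) − R(75)) / R(60).
= (23,497 − 11,253) / 81,231 = 12,244 / 81,231 = 0.150731.

0.151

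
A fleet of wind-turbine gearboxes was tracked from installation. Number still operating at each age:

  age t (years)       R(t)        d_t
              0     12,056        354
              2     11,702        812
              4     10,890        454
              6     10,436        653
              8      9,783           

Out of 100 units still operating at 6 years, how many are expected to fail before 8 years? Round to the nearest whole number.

The relevant probability is 1 − 9,783/10,436 = 0.062572.
Expected number = 100 × 0.062572 = 6.

6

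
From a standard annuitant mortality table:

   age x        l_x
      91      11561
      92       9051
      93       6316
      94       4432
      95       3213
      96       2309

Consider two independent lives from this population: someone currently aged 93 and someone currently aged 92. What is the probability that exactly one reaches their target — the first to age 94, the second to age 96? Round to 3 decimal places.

p₁ = l_94/l_93 = 4432/6316 = 0.701710; p₂ = l_96/l_92 = 2309/9051 = 0.255110.
P(exactly one) = p₁(1−p₂) + (1−p₁)p₂ = 0.522697 + 0.076097 = 0.598794.

0.599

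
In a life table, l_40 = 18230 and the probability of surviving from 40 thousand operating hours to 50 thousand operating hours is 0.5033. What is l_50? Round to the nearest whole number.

l_50 = l_40 × p = 18230 × 0.5033 = 9175.

9175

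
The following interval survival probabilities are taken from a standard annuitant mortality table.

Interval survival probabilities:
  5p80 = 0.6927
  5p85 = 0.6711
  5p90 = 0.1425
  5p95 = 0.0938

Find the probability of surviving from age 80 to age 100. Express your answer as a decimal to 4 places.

The overall survival probability is 0.6927 × 0.6711 × 0.1425 × 0.0938.
= 0.006214.

0.0062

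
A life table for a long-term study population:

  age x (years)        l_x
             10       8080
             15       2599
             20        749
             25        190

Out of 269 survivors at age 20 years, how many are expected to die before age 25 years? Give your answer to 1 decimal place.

The relevant probability is 1 − 190/749 = 0.746328.
Expected number = 269 × 0.746328 = 200.8.

200.8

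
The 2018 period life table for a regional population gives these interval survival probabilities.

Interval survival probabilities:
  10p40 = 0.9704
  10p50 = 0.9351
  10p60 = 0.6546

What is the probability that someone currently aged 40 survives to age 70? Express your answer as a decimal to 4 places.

0.5940

Survival from 40 to 70 is the product of surviving each interval: 0.9704 × 0.9351 × 0.6546.
= 0.593998.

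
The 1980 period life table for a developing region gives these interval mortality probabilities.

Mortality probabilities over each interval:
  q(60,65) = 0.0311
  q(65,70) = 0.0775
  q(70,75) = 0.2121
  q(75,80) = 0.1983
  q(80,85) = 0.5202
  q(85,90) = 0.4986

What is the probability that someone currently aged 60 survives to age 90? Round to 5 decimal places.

0.13582

P(survive 60→90) = (1 − 0.0311) × (1 − 0.0775) × (1 − 0.2121) × (1 − 0.1983) × (1 − 0.5202) × (1 − 0.4986).
= 0.9689 × 0.9225 × 0.7879 × 0.8017 × 0.4798 × 0.5014 = 0.135823.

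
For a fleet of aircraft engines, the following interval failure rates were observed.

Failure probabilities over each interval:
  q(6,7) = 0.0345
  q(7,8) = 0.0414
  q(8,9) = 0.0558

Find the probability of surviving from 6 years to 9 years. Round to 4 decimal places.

Chaining the interval survival probabilities: (1 − 0.0345) × (1 − 0.0414) × (1 − 0.0558).
= 0.9655 × 0.9586 × 0.9442 = 0.873884.

0.8739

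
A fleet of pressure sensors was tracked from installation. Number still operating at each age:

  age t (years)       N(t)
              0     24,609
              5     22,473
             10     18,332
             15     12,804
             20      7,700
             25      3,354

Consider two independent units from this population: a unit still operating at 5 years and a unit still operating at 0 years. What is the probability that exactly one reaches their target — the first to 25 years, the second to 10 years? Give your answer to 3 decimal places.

0.672

p₁ = N(25)/N(5) = 3,354/22,473 = 0.149246; p₂ = N(10)/N(0) = 18,332/24,609 = 0.744931.
P(exactly one) = p₁(1−p₂) + (1−p₁)p₂ = 0.038068 + 0.633753 = 0.671821.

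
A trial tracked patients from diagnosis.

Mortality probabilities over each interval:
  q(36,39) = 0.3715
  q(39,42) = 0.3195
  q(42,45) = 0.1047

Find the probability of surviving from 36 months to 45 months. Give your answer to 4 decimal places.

0.3829

Chaining the interval survival probabilities: (1 − 0.3715) × (1 − 0.3195) × (1 − 0.1047).
= 0.6285 × 0.6805 × 0.8953 = 0.382915.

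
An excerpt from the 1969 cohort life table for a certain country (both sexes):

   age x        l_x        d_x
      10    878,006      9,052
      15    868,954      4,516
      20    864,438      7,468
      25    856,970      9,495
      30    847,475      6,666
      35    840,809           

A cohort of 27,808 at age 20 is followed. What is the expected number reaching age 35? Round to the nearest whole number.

27048

The relevant probability is 840,809/864,438 = 0.972665.
Expected number = 27,808 × 0.972665 = 27048.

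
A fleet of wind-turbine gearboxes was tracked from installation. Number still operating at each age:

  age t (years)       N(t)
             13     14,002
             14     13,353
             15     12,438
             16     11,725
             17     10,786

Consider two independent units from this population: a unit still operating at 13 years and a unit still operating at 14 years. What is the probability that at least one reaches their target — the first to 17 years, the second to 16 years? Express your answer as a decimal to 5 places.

p₁ = N(17)/N(13) = 10,786/14,002 = 0.770319; p₂ = N(16)/N(14) = 11,725/13,353 = 0.878080.
P(at least one) = 1 − (1−p₁)(1−p₂) = 1 − 0.229681 × 0.121920 = 0.971997.

0.97200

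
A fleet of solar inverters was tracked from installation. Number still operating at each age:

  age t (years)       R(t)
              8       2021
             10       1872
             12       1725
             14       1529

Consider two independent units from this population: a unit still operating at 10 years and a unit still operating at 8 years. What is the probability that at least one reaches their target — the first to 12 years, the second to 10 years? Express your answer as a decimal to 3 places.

0.994

p₁ = R(12)/R(10) = 1725/1872 = 0.921474; p₂ = R(10)/R(8) = 1872/2021 = 0.926274.
P(at least one) = 1 − (1−p₁)(1−p₂) = 1 − 0.078526 × 0.073726 = 0.994211.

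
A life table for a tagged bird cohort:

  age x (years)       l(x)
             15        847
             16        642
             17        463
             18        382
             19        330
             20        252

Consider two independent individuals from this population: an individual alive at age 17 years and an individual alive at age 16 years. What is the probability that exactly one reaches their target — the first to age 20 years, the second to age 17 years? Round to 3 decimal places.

p₁ = l(20)/l(17) = 252/463 = 0.544276; p₂ = l(17)/l(16) = 463/642 = 0.721184.
P(exactly one) = p₁(1−p₂) + (1−p₁)p₂ = 0.151753 + 0.328661 = 0.480414.

0.480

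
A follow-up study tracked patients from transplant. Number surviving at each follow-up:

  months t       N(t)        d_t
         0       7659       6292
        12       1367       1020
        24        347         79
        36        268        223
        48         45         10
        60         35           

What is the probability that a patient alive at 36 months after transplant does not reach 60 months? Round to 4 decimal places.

P(die before 60 | alive at 36) = 1 − N(60)/N(36) = 1 − 35/268 = (233)/268 = 0.869403.

0.8694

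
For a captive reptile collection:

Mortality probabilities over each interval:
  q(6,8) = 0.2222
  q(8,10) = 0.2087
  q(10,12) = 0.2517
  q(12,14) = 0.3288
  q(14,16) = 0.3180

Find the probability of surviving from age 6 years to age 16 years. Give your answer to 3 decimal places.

0.211

Survival from 6 to 16 is the product of surviving each interval: (1 − 0.2222) × (1 − 0.2087) × (1 − 0.2517) × (1 − 0.3288) × (1 − 0.3180).
= 0.7778 × 0.7913 × 0.7483 × 0.6712 × 0.6820 = 0.210825.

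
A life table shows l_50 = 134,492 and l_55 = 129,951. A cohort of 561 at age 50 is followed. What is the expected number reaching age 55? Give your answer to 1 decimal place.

The relevant probability is 129,951/134,492 = 0.966236.
Expected number = 561 × 0.966236 = 542.1.

542.1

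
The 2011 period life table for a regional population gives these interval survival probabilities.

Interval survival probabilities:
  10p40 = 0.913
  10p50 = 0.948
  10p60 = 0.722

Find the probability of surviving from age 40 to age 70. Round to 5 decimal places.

0.62491

30p40 = 0.913 × 0.948 × 0.722.
= 0.624908.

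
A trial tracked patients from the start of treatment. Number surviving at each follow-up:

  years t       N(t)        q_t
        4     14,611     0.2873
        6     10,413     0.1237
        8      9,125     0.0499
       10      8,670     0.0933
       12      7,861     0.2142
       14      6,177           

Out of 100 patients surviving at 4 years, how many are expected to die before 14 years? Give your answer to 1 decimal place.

The relevant probability is 1 − 6,177/14,611 = 0.577236.
Expected number = 100 × 0.577236 = 57.7.

57.7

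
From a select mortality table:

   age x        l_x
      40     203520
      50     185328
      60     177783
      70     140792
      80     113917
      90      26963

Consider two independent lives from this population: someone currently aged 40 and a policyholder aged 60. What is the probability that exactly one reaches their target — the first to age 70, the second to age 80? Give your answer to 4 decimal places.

p₁ = l_70/l_40 = 140792/203520 = 0.691785; p₂ = l_80/l_60 = 113917/177783 = 0.640764.
P(exactly one) = p₁(1−p₂) + (1−p₁)p₂ = 0.248514 + 0.197493 = 0.446007.

0.4460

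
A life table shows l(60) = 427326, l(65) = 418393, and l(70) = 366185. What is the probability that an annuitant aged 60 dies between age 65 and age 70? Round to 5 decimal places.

This is the probability of reaching 65 but not 70, conditional on being alive at 60: (l(65) − l(70)) / l(60).
= (418393 − 366185) / 427326 = 52208 / 427326 = 0.122174.

0.12217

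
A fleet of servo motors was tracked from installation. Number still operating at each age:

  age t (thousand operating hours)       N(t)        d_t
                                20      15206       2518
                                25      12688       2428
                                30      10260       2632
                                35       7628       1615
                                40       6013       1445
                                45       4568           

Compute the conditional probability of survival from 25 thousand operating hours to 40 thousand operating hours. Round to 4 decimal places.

The conditional survival probability is N(40)/N(25) = 6013/12688 = 0.473912.

0.4739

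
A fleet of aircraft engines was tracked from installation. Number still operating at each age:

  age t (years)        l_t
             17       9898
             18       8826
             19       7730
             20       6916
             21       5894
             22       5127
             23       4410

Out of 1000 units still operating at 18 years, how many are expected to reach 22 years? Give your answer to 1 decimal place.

580.9

The relevant probability is 5127/8826 = 0.580897.
Expected number = 1000 × 0.580897 = 580.9.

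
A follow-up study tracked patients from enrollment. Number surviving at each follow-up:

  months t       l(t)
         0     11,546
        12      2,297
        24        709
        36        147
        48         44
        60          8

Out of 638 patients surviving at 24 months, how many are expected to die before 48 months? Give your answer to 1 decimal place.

598.4

The relevant probability is 1 − 44/709 = 0.937941.
Expected number = 638 × 0.937941 = 598.4.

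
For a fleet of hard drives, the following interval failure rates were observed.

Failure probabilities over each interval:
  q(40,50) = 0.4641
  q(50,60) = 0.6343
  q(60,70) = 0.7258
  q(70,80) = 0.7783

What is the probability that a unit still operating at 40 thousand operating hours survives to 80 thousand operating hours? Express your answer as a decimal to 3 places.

0.012

P(survive 40→80) = (1 − 0.4641) × (1 − 0.6343) × (1 − 0.7258) × (1 − 0.7783).
= 0.5359 × 0.3657 × 0.2742 × 0.2217 = 0.011914.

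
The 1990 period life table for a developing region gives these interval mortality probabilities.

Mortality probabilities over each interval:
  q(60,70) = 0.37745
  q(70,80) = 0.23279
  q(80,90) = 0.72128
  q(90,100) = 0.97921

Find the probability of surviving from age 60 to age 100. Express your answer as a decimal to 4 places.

0.0028

Chaining the interval survival probabilities: (1 − 0.37745) × (1 − 0.23279) × (1 − 0.72128) × (1 − 0.97921).
= 0.62255 × 0.76721 × 0.27872 × 0.02079 = 0.002768.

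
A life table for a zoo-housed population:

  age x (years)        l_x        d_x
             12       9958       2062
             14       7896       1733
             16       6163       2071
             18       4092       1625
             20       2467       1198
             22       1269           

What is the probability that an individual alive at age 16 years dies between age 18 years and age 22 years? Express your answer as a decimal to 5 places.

0.45806

This is the probability of reaching 18 but not 22, conditional on being alive at 16: (l_18 − l_22) / l_16.
= (4092 − 1269) / 6163 = 2823 / 6163 = 0.458056.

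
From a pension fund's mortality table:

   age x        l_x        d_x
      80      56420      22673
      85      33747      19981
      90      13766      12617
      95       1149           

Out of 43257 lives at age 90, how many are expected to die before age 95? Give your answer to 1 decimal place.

The relevant probability is 1 − 1149/13766 = 0.916533.
Expected number = 43257 × 0.916533 = 39646.5.

39646.5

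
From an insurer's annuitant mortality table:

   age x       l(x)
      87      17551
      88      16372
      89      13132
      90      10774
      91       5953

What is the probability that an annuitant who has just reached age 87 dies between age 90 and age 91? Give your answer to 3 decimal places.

This is the probability of reaching 90 but not 91, conditional on being alive at 87: (l(90) − l(91)) / l(87).
= (10774 − 5953) / 17551 = 4821 / 17551 = 0.274685.

0.275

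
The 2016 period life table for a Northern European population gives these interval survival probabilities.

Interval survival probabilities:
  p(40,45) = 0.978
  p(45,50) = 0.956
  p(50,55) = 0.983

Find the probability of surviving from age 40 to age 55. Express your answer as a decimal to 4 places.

0.9191

Chaining the interval survival probabilities: 0.978 × 0.956 × 0.983.
= 0.919074.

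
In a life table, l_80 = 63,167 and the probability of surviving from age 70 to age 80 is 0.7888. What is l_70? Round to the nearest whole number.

l_70 = l_80 / p = 63,167 / 0.7888 = 80080.

80080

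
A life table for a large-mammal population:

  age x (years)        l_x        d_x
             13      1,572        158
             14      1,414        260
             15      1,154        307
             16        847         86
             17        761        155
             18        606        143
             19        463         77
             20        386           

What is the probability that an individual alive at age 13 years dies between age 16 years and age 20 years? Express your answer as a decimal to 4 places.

0.2933

This is the probability of reaching 16 but not 20, conditional on being alive at 13: (l_16 − l_20) / l_13.
= (847 − 386) / 1,572 = 461 / 1,572 = 0.293257.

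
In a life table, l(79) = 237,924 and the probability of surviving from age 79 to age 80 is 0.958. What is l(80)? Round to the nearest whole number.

227931

l(80) = l(79) × p = 237,924 × 0.958 = 227931.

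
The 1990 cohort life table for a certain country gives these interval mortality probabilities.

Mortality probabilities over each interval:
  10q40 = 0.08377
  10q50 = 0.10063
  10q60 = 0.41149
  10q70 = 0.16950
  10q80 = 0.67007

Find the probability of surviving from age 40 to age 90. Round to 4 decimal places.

0.1329

50p40 = (1 − 0.08377) × (1 − 0.10063) × (1 − 0.41149) × (1 − 0.16950) × (1 − 0.67007).
= 0.91623 × 0.89937 × 0.58851 × 0.83050 × 0.32993 = 0.132880.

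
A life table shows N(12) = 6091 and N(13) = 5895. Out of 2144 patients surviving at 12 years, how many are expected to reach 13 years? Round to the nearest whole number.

The relevant probability is 5895/6091 = 0.967821.
Expected number = 2144 × 0.967821 = 2075.

2075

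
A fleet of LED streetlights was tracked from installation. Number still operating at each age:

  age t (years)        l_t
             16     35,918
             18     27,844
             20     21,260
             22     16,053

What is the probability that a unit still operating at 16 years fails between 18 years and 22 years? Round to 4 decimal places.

0.3283

This is the probability of reaching 18 but not 22, conditional on being operational at 16: (l_18 − l_22) / l_16.
= (27,844 − 16,053) / 35,918 = 11,791 / 35,918 = 0.328276.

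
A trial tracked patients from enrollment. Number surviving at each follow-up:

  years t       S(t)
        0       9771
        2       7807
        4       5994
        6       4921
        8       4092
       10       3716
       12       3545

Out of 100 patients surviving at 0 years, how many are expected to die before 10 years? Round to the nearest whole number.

62

The relevant probability is 1 − 3716/9771 = 0.619691.
Expected number = 100 × 0.619691 = 62.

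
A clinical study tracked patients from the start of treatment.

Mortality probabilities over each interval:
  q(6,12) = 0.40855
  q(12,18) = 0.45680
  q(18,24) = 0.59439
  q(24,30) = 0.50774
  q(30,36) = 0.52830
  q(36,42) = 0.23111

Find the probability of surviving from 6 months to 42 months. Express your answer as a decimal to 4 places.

0.0233

P(survive 6→42) = (1 − 0.40855) × (1 − 0.45680) × (1 − 0.59439) × (1 − 0.50774) × (1 − 0.52830) × (1 − 0.23111).
= 0.59145 × 0.54320 × 0.40561 × 0.49226 × 0.47170 × 0.76889 = 0.023265.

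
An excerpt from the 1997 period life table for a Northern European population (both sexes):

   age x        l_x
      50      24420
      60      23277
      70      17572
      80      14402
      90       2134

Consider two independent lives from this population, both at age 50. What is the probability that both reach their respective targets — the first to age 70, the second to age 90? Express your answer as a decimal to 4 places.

0.0629

p₁ = l_70/l_50 = 17572/24420 = 0.719574; p₂ = l_90/l_50 = 2134/24420 = 0.087387.
P(both) = p₁ × p₂ = 0.719574 × 0.087387 = 0.062881.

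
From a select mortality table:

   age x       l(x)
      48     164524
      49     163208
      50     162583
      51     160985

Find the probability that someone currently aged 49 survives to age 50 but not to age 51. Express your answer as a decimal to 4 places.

0.0098

This is the probability of reaching 50 but not 51, conditional on being alive at 49: (l(50) − l(51)) / l(49).
= (162583 − 160985) / 163208 = 1598 / 163208 = 0.009791.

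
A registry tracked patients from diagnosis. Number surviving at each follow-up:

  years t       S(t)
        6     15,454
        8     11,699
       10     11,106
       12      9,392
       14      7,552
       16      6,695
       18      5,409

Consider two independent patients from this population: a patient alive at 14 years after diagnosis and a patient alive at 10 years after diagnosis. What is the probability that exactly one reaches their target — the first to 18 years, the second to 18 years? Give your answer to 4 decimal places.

0.5056

p₁ = S(18)/S(14) = 5,409/7,552 = 0.716234; p₂ = S(18)/S(10) = 5,409/11,106 = 0.487034.
P(exactly one) = p₁(1−p₂) + (1−p₁)p₂ = 0.367404 + 0.138204 = 0.505607.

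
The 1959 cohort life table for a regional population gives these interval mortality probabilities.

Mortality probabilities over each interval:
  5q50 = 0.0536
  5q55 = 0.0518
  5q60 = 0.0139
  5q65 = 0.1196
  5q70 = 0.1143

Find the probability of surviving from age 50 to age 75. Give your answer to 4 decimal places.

25p50 = (1 − 0.0536) × (1 − 0.0518) × (1 − 0.0139) × (1 − 0.1196) × (1 − 0.1143).
= 0.9464 × 0.9482 × 0.9861 × 0.8804 × 0.8857 = 0.690021.

0.6900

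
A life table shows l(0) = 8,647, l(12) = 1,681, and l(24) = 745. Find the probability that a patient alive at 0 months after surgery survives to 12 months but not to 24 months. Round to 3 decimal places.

This is the probability of reaching 12 but not 24, conditional on being alive at 0: (l(12) − l(24)) / l(0).
= (1,681 − 745) / 8,647 = 936 / 8,647 = 0.108246.

0.108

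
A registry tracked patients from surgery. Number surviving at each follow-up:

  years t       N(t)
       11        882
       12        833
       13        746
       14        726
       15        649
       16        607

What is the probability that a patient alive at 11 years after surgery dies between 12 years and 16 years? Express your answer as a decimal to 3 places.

0.256

This is the probability of reaching 12 but not 16, conditional on being alive at 11: (N(12) − N(16)) / N(11).
= (833 − 607) / 882 = 226 / 882 = 0.256236.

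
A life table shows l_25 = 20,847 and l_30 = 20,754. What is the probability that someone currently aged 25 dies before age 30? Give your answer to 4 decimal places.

P(die before 30 | alive at 25) = 1 − l_30/l_25 = 1 − 20,754/20,847 = (93)/20,847 = 0.004461.

0.0045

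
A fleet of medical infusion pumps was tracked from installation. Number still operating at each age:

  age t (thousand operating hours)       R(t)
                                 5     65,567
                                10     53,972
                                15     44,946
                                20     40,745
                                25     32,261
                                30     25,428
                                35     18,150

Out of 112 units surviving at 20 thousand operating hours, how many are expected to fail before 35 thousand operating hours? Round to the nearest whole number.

The relevant probability is 1 − 18,150/40,745 = 0.554547.
Expected number = 112 × 0.554547 = 62.

62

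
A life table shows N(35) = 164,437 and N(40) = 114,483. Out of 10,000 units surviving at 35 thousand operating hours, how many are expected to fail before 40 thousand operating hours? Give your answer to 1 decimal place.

The relevant probability is 1 − 114,483/164,437 = 0.303788.
Expected number = 10,000 × 0.303788 = 3037.9.

3037.9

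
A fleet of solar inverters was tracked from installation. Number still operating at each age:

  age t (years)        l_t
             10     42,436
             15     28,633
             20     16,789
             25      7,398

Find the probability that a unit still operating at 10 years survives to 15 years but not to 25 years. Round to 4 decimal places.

This is the probability of reaching 15 but not 25, conditional on being operational at 10: (l_15 − l_25) / l_10.
= (28,633 − 7,398) / 42,436 = 21,235 / 42,436 = 0.500401.

0.5004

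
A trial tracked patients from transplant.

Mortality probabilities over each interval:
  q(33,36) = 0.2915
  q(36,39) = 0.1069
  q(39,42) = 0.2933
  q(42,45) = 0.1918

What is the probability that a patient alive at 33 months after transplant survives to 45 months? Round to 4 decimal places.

Survival from 33 to 45 is the product of surviving each interval: (1 − 0.2915) × (1 − 0.1069) × (1 − 0.2933) × (1 − 0.1918).
= 0.7085 × 0.8931 × 0.7067 × 0.8082 = 0.361405.

0.3614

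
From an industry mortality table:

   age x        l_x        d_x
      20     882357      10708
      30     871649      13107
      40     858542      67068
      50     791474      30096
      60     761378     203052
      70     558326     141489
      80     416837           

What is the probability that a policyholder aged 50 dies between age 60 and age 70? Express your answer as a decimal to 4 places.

This is the probability of reaching 60 but not 70, conditional on being alive at 50: (l_60 − l_70) / l_50.
= (761378 − 558326) / 791474 = 203052 / 791474 = 0.256549.

0.2565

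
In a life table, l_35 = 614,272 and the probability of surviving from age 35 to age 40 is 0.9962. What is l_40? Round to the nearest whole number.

611938

l_40 = l_35 × p = 614,272 × 0.9962 = 611938.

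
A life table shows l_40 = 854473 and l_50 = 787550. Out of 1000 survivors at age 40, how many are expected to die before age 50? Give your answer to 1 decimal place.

The relevant probability is 1 − 787550/854473 = 0.078321.
Expected number = 1000 × 0.078321 = 78.3.

78.3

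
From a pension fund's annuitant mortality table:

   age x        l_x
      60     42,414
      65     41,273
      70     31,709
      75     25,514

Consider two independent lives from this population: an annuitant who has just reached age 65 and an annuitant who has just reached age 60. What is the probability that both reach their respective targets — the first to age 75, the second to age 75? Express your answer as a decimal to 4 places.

p₁ = l_75/l_65 = 25,514/41,273 = 0.618177; p₂ = l_75/l_60 = 25,514/42,414 = 0.601547.
P(both) = p₁ × p₂ = 0.618177 × 0.601547 = 0.371863.

0.3719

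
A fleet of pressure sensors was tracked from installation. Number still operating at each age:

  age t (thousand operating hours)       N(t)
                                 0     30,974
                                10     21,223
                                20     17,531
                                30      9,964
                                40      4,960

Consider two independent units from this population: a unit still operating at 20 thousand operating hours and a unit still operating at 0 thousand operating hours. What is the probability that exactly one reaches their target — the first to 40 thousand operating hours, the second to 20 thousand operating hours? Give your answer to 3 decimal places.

p₁ = N(40)/N(20) = 4,960/17,531 = 0.282927; p₂ = N(20)/N(0) = 17,531/30,974 = 0.565991.
P(exactly one) = p₁(1−p₂) + (1−p₁)p₂ = 0.122793 + 0.405857 = 0.528650.

0.529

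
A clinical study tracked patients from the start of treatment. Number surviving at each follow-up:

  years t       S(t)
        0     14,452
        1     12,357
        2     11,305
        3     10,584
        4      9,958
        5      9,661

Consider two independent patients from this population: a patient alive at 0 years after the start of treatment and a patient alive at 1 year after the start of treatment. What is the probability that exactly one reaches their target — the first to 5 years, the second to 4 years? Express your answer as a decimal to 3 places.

p₁ = S(5)/S(0) = 9,661/14,452 = 0.668489; p₂ = S(4)/S(1) = 9,958/12,357 = 0.805859.
P(exactly one) = p₁(1−p₂) + (1−p₁)p₂ = 0.129781 + 0.267151 = 0.396932.

0.397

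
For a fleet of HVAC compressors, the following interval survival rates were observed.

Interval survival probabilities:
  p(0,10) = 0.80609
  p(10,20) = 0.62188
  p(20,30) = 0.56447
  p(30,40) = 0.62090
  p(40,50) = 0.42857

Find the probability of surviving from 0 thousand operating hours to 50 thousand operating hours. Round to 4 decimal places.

0.0753

The overall survival probability is 0.80609 × 0.62188 × 0.56447 × 0.62090 × 0.42857.
= 0.075296.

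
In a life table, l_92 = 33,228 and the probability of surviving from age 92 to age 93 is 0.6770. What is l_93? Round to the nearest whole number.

l_93 = l_92 × p = 33,228 × 0.6770 = 22495.

22495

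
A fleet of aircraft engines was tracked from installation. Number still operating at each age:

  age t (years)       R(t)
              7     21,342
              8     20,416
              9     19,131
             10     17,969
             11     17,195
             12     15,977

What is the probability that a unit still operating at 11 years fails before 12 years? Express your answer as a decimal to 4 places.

0.0708

P(fail before 12 | operational at 11) = 1 − R(12)/R(11) = 1 − 15,977/17,195 = (1,218)/17,195 = 0.070835.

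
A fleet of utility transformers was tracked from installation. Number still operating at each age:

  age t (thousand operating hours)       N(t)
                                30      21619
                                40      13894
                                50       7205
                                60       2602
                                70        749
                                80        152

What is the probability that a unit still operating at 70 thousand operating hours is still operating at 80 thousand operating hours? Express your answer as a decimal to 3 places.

0.203

The conditional survival probability is N(80)/N(70) = 152/749 = 0.202937.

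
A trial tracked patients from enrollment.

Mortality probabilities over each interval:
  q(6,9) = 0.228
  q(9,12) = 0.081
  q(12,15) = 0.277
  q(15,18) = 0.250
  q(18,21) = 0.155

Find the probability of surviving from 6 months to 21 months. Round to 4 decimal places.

P(survive 6→21) = (1 − 0.228) × (1 − 0.081) × (1 − 0.277) × (1 − 0.250) × (1 − 0.155).
= 0.772 × 0.919 × 0.723 × 0.750 × 0.845 = 0.325079.

0.3251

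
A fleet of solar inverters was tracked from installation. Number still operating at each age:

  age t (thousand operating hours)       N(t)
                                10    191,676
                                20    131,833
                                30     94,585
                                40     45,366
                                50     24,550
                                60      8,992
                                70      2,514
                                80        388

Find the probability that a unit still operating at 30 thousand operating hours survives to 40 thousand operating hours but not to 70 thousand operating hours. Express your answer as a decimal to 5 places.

This is the probability of reaching 40 but not 70, conditional on being operational at 30: (N(40) − N(70)) / N(30).
= (45,366 − 2,514) / 94,585 = 42,852 / 94,585 = 0.453053.

0.45305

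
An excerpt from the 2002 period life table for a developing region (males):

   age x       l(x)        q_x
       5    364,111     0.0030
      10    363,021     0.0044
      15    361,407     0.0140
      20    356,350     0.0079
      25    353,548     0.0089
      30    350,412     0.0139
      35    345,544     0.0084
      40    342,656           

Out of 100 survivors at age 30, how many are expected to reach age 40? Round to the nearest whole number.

The relevant probability is 342,656/350,412 = 0.977866.
Expected number = 100 × 0.977866 = 98.

98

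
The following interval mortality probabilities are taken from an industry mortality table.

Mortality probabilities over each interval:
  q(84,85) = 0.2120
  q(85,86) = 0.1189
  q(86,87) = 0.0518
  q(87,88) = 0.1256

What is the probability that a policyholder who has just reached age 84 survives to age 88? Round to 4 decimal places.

Survival from 84 to 88 is the product of surviving each interval: (1 − 0.2120) × (1 − 0.1189) × (1 − 0.0518) × (1 − 0.1256).
= 0.7880 × 0.8811 × 0.9482 × 0.8744 = 0.575654.

0.5757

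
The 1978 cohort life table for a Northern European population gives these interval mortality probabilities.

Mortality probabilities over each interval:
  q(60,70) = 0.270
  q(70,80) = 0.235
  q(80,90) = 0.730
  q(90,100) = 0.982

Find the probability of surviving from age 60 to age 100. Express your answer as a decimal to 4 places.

0.0027

Chaining the interval survival probabilities: (1 − 0.270) × (1 − 0.235) × (1 − 0.730) × (1 − 0.982).
= 0.730 × 0.765 × 0.270 × 0.018 = 0.002714.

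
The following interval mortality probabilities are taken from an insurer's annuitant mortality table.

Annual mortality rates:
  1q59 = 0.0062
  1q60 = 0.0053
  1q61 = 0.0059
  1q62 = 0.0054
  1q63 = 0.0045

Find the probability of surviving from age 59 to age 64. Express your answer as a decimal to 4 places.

0.9730

Survival from 59 to 64 is the product of surviving each interval: (1 − 0.0062) × (1 − 0.0053) × (1 − 0.0059) × (1 − 0.0054) × (1 − 0.0045).
= 0.9938 × 0.9947 × 0.9941 × 0.9946 × 0.9955 = 0.972996.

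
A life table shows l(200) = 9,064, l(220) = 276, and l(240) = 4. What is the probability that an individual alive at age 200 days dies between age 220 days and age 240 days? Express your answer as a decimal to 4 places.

This is the probability of reaching 220 but not 240, conditional on being alive at 200: (l(220) − l(240)) / l(200).
= (276 − 4) / 9,064 = 272 / 9,064 = 0.030009.

0.0300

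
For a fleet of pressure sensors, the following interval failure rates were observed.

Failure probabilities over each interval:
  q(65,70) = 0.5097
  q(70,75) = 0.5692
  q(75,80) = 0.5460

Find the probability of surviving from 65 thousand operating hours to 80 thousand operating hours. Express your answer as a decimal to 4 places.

0.0959

The overall survival probability is (1 − 0.5097) × (1 − 0.5692) × (1 − 0.5460).
= 0.4903 × 0.4308 × 0.4540 = 0.095894.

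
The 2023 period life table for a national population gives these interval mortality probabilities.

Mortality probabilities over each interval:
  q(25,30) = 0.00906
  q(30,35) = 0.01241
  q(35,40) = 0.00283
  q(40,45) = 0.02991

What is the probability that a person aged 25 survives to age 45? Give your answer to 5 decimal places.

0.94668

P(survive 25→45) = (1 − 0.00906) × (1 − 0.01241) × (1 − 0.00283) × (1 − 0.02991).
= 0.99094 × 0.98759 × 0.99717 × 0.97009 = 0.946685.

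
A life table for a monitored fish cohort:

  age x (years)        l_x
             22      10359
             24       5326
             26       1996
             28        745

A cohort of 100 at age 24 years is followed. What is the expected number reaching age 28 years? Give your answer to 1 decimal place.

14.0

The relevant probability is 745/5326 = 0.139880.
Expected number = 100 × 0.139880 = 14.0.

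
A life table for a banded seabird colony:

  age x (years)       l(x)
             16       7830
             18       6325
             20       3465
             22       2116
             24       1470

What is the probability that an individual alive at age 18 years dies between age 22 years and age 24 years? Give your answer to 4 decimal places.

This is the probability of reaching 22 but not 24, conditional on being alive at 18: (l(22) − l(24)) / l(18).
= (2116 − 1470) / 6325 = 646 / 6325 = 0.102134.

0.1021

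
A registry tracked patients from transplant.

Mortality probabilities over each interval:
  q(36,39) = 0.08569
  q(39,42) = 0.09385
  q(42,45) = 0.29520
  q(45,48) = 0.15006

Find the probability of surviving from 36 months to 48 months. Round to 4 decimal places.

0.4963

Chaining the interval survival probabilities: (1 − 0.08569) × (1 − 0.09385) × (1 − 0.29520) × (1 − 0.15006).
= 0.91431 × 0.90615 × 0.70480 × 0.84994 = 0.496304.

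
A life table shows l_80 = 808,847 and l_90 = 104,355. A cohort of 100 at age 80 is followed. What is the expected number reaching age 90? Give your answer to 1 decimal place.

12.9

The relevant probability is 104,355/808,847 = 0.129017.
Expected number = 100 × 0.129017 = 12.9.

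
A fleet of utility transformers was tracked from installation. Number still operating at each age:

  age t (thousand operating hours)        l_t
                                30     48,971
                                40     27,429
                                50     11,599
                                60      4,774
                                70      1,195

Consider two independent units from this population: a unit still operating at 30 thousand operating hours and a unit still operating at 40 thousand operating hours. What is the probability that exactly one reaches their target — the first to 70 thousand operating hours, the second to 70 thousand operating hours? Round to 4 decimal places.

p₁ = l_70/l_30 = 1,195/48,971 = 0.024402; p₂ = l_70/l_40 = 1,195/27,429 = 0.043567.
P(exactly one) = p₁(1−p₂) + (1−p₁)p₂ = 0.023339 + 0.042504 = 0.065843.

0.0658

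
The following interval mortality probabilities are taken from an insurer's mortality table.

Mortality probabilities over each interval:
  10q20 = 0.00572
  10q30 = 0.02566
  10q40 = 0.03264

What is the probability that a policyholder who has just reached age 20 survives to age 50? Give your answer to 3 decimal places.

30p20 = (1 − 0.00572) × (1 − 0.02566) × (1 − 0.03264).
= 0.99428 × 0.97434 × 0.96736 = 0.937146.

0.937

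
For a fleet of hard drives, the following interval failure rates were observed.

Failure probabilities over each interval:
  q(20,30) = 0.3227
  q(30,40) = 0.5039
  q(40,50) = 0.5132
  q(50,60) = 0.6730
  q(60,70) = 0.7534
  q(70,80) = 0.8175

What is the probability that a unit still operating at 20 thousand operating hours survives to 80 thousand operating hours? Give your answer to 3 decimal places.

Survival from 20 to 80 is the product of surviving each interval: (1 − 0.3227) × (1 − 0.5039) × (1 − 0.5132) × (1 − 0.6730) × (1 − 0.7534) × (1 − 0.8175).
= 0.6773 × 0.4961 × 0.4868 × 0.3270 × 0.2466 × 0.1825 = 0.002407.

0.002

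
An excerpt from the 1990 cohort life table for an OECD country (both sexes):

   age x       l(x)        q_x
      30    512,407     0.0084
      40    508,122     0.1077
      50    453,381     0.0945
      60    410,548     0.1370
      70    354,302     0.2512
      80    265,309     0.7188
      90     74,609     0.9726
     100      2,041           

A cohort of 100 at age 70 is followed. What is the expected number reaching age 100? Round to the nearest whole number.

1

The relevant probability is 2,041/354,302 = 0.005761.
Expected number = 100 × 0.005761 = 1.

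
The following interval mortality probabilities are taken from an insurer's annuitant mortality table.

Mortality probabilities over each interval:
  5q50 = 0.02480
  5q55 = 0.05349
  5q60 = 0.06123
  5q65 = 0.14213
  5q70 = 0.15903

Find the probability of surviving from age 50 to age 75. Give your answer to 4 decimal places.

The overall survival probability is (1 − 0.02480) × (1 − 0.05349) × (1 − 0.06123) × (1 − 0.14213) × (1 − 0.15903).
= 0.97520 × 0.94651 × 0.93877 × 0.85787 × 0.84097 = 0.625144.

0.6251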